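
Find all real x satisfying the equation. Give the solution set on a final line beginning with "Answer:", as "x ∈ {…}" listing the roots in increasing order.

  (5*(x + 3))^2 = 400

Step 1. [(5*(x + 3))^2 = 400] LHS squared, RHS 400 ≥ 0: apply √ (±), so sqrt: 5*(x + 3) = 20 or -20.
Step 2. [5*(x + 3) = 20 or -20] 5·(inner) — divide through by 5, so div: x + 3 = 4 or -4.
Step 3. [x + 3 = 4 or -4] peel the +3: subtract 3 from each side ⇒ sub: x = 1 or -7.

Answer: x ∈ {-7, 1}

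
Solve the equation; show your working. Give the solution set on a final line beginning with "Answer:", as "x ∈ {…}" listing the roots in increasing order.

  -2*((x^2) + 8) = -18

Step 1. [-2*((x^2) + 8) = -18] -2·(inner) — divide through by -2. So div: (x^2) + 8 = 9.
Step 2. [(x^2) + 8 = 9] peel the +8: subtract 8 from each side. So sub: x^2 = 1.
Step 3. [x^2 = 1] √ both sides: 1 ≥ 0 gives two branches. So sqrt: x = 1 or -1.

Answer: x ∈ {-1, 1}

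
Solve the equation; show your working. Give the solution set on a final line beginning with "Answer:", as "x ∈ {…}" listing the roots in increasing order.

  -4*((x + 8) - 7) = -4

Step 1. [-4*((x + 8) - 7) = -4] leading coefficient -4: divide by -4. So div: (x + 8) - 7 = 1.
Step 2. [(x + 8) - 7 = 1] peel the -7: add 7 from each side. So sub: x + 8 = 8.
Step 3. [x + 8 = 8] the outer +8 inverts by subtracting 8, so sub: x = 0.

Answer: x ∈ {0}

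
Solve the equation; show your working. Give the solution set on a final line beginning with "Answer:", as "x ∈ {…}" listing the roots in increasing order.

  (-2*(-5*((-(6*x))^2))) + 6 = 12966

Step 1. [(-2*(-5*((-(6*x))^2))) + 6 = 12966] -2 | LHS and -2 | 12966: pull -2 out. So factor: (-5*((-(6*x))^2)) - 3 = -6483.
Step 2. [(-5*((-(6*x))^2)) - 3 = -6483] the outer -3 inverts by adding 3, so sub: -5*((-(6*x))^2) = -6480.
Step 3. [-5*((-(6*x))^2) = -6480] leading coefficient -5: divide by -5 ⇒ div: (-(6*x))^2 = 1296.
Step 4. [(-(6*x))^2 = 1296] √ both sides: 1296 ≥ 0 gives two branches, so sqrt: -(6*x) = 36 or -36.
Step 5. [-(6*x) = 36 or -36] leading − — multiply by −1. So neg: 6*x = -36 or 36.
Step 6. [6*x = -36 or 36] LHS = 6·(…); ÷6 both sides, so div: x = -6 or 6.

Answer: x ∈ {-6, 6}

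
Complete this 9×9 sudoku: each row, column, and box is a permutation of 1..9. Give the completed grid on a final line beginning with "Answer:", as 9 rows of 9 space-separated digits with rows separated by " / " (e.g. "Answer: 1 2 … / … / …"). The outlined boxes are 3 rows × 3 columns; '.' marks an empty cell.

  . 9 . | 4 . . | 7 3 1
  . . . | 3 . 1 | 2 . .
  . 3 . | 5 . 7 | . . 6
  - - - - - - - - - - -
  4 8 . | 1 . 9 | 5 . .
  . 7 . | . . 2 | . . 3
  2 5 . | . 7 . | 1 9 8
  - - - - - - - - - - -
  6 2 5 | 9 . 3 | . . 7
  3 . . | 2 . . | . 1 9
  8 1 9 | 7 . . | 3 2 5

Step 1. [r2c9∈{4}] r2c9 is down to just 4. So r2c9=4.
Step 2. [r3c8∈{8}] only 8 remains possible at r3c8, so r3c8=8.
Step 3. [r8c7∈{4,6,8}] box 9 places 6 nowhere but r8c7, so r8c7=6.
Step 4. [r6c4∈{6}] r6c4 is down to just 6 ⇒ r6c4=6.
Step 5. [r8c6∈{4,5,8}] col 6 places 5 nowhere but r8c6. So r8c6=5.
Step 6. [r8c5∈{4,8}] 8 has one home in row 8: r8c5, so r8c5=8.
Step 7. [r2c2∈{6}] nothing but 6 survives at r2c2. So r2c2=6.
Step 8. [r5c7∈{4}] r5c7's peers cover all but 4 ⇒ r5c7=4.
Step 9. [r3c3∈{1,2,4}] 4 has one home in row 3: r3c3. So r3c3=4.
Step 10. [r5c8∈{6}] nothing but 6 survives at r5c8. So r5c8=6.
Step 11. [r3c5∈{2,9}] r3c5 is the only open cell in row 3 admitting 2, so r3c5=2.
Step 12. [r2c3∈{7,8}] 8 has one home in row 2: r2c3. So r2c3=8.
Step 13. [r1c5∈{6}] only 6 remains possible at r1c5 ⇒ r1c5=6.
Step 14. [r9c5∈{4}] r9c5 has the single candidate 4, so r9c5=4.
Step 15. [r5c1∈{1,9}] 9 has one home in row 5: r5c1 ⇒ r5c1=9.
Step 16. [r6c3∈{3}] r6c3's peers cover all but 3, so r6c3=3.
Step 17. [r1c1∈{5}] nothing but 5 survives at r1c1, so r1c1=5.
Step 18. [r2c8∈{5}] r2c8's peers cover all but 5. So r2c8=5.
Step 19. [r4c9∈{2}] nothing but 2 survives at r4c9, so r4c9=2.
Step 20. [r2c1∈{7}] only 7 remains possible at r2c1 ⇒ r2c1=7.
Step 21. [r8c3∈{7}] only 7 remains possible at r8c3, so r8c3=7.
Step 22. [r8c2∈{4}] r8c2's peers cover all but 4, so r8c2=4.
Step 23. [r7c5∈{1}] nothing but 1 survives at r7c5, so r7c5=1.
Step 24. [r5c5∈{5}] nothing but 5 survives at r5c5, so r5c5=5.
Step 25. [r4c3∈{6}] r4c3 has the single candidate 6 ⇒ r4c3=6.
Step 26. [r4c8∈{7}] nothing but 7 survives at r4c8. So r4c8=7.
Step 27. [r6c6∈{4}] r6c6 is down to just 4, so r6c6=4.
Step 28. [r5c4∈{8}] only 8 remains possible at r5c4 ⇒ r5c4=8.
Step 29. [r7c7∈{8}] nothing but 8 survives at r7c7. So r7c7=8.
Step 30. [r5c3∈{1}] r5c3 is down to just 1, so r5c3=1.
Step 31. [r4c5∈{3}] only 3 remains possible at r4c5 ⇒ r4c5=3.
Step 32. [r1c6∈{8}] only 8 remains possible at r1c6. So r1c6=8.
Step 33. [r2c5∈{9}] r2c5's peers cover all but 9. So r2c5=9.
Step 34. [r9c6∈{6}] r9c6's peers cover all but 6. So r9c6=6.
Step 35. [r3c7∈{9}] only 9 remains possible at r3c7, so r3c7=9.
Step 36. [r7c8∈{4}] only 4 remains possible at r7c8, so r7c8=4.
Step 37. [r1c3∈{2}] r1c3's peers cover all but 2, so r1c3=2.
Step 38. [r3c1∈{1}] r3c1 is down to just 1 ⇒ r3c1=1.

Answer: 5 9 2 4 6 8 7 3 1 / 7 6 8 3 9 1 2 5 4 / 1 3 4 5 2 7 9 8 6 / 4 8 6 1 3 9 5 7 2 / 9 7 1 8 5 2 4 6 3 / 2 5 3 6 7 4 1 9 8 / 6 2 5 9 1 3 8 4 7 / 3 4 7 2 8 5 6 1 9 / 8 1 9 7 4 6 3 2 5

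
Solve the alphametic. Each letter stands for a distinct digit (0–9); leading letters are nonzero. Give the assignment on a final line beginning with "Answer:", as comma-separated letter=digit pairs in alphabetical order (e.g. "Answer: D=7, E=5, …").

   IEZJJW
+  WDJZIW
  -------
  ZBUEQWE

Step 1. [col 1: W + W ≡ E (mod 10)] column 1 (W + W ≡ E (mod 10), carry-in 0) doesn't pin E yet; pick E=6 and continue, so E=6.
Step 2. [Z] the sum has 7 digits but both addends have 6; that extra leading digit Z is the final carry, namely 1. So Z=1.
Step 3. [col 1: W + W ≡ E (mod 10)] column 1 (W + W ≡ E (mod 10), carry-in 0) doesn't pin W yet; pick W=3 and continue ⇒ W=3.
Step 4. [col 2: J + I ≡ W (mod 10)] column 2 (J + I ≡ W (mod 10), carry-in 0) doesn't pin I yet; pick I=8 and continue ⇒ I=8.
Step 5. [col 2: J + I ≡ W (mod 10)] in column 2 we have J+I≡W with carry-in 0; given I=8, W=3 and digits 1,3,6,8 already taken and all letters distinct, that pins J to 5 ⇒ J=5.
Step 6. [col 3: J + Z ≡ Q (mod 10)] in column 3 we have J+Z≡Q with carry-in 1; given J=5, Z=1 and digits 1,3,5,6,8 already taken and all letters distinct, that pins Q to 7 ⇒ Q=7.
Step 7. [col 5: E + D ≡ U (mod 10)] column 5 reads E+D+carry(0)=U with E=6; with digits 1,3,5,6,7,8 already taken and all letters distinct, the only value for D is 4 ⇒ D=4.
Step 8. [col 5: E + D ≡ U (mod 10)] in column 5 we have E+D≡U with carry-in 0; given E=6, D=4 and digits 1,3,4,5,6,7,8 already taken and all letters distinct, that pins U to 0. So U=0.
Step 9. [col 6: I + W ≡ B (mod 10)] column 6 reads I+W+carry(1)=B with I=8, W=3; with digits 0,1,3,4,5,6,7,8 already taken and all letters distinct, the only value for B is 2 ⇒ B=2.

Answer: B=2, D=4, E=6, I=8, J=5, Q=7, U=0, W=3, Z=1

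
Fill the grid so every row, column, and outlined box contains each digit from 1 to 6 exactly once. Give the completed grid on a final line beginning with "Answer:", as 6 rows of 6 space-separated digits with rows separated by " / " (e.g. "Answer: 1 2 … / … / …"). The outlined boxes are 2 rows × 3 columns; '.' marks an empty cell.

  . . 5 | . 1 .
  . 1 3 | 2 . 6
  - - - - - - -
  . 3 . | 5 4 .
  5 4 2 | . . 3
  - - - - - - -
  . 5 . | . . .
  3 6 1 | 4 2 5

Step 1. [r1c1∈{2,4,6}] r1c1 is the only open cell in row 1 admitting 6 ⇒ r1c1=6.
Step 2. [r4c4∈{1,6}] in row 4, 1 fits only at r4c4, so r4c4=1.
Step 3. [r5c5∈{3,6}] across col 5, 3 lands solely at r5c5. So r5c5=3.
Step 4. [r5c1∈{2,4}] 2 has one home in row 5: r5c1 ⇒ r5c1=2.
Step 5. [r3c1∈{1}] r3c1's peers cover all but 1, so r3c1=1.
Step 6. [r3c6∈{2}] r3c6's peers cover all but 2, so r3c6=2.
Step 7. [r1c2∈{2}] nothing but 2 survives at r1c2. So r1c2=2.
Step 8. [r1c6∈{4}] only 4 remains possible at r1c6, so r1c6=4.
Step 9. [r5c6∈{1}] only 1 remains possible at r5c6, so r5c6=1.
Step 10. [r2c5∈{5}] only 5 remains possible at r2c5. So r2c5=5.
Step 11. [r5c3∈{4}] r5c3's peers cover all but 4, so r5c3=4.
Step 12. [r3c3∈{6}] r3c3 has the single candidate 6. So r3c3=6.
Step 13. [r5c4∈{6}] nothing but 6 survives at r5c4 ⇒ r5c4=6.
Step 14. [r4c5∈{6}] r4c5 has the single candidate 6 ⇒ r4c5=6.
Step 15. [r2c1∈{4}] only 4 remains possible at r2c1. So r2c1=4.
Step 16. [r1c4∈{3}] r1c4 is down to just 3, so r1c4=3.

Answer: 6 2 5 3 1 4 / 4 1 3 2 5 6 / 1 3 6 5 4 2 / 5 4 2 1 6 3 / 2 5 4 6 3 1 / 3 6 1 4 2 5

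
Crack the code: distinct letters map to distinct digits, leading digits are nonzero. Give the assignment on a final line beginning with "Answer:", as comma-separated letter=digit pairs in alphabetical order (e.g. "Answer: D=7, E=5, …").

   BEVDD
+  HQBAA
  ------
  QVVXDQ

Step 1. [col 1: D + A ≡ Q (mod 10)] column 1 (D + A ≡ Q (mod 10), carry-in 0) doesn't pin Q yet; pick Q=1 and continue, so Q=1.
Step 2. [col 1: D + A ≡ Q (mod 10)] A=9 is one option consistent with column 1 (D + A ≡ Q (mod 10), carry-in 0) — take it. So A=9.
Step 3. [col 1: D + A ≡ Q (mod 10)] in column 1 we have D+A≡Q with carry-in 0; given A=9, Q=1 and digits 1,9 already taken and all letters distinct, that pins D to 2 ⇒ D=2.
Step 4. [col 3: V + B ≡ X (mod 10)] several values work for V in column 3 (V + B ≡ X (mod 10), carry-in 1); try V=5, so V=5.
Step 5. [col 3: V + B ≡ X (mod 10)] several values work for X in column 3 (V + B ≡ X (mod 10), carry-in 1); try X=4 ⇒ X=4.
Step 6. [col 3: V + B ≡ X (mod 10)] from column 3 (V=5, X=4, carry-in 1, digits 1,2,4,5,9 already taken and all letters distinct): B must equal 8. So B=8.
Step 7. [col 4: E + Q ≡ V (mod 10)] in column 4 we have E+Q≡V with carry-in 1; given Q=1, V=5 and digits 1,2,4,5,8,9 already taken and all letters distinct, that pins E to 3. So E=3.
Step 8. [col 5: B + H ≡ V (mod 10)] column 5: given B=8, V=5, carry-in 0, and digits 1,2,3,4,5,8,9 already taken and all letters distinct, B+H≡V (mod 10) forces H=7 ⇒ H=7.

Answer: A=9, B=8, D=2, E=3, H=7, Q=1, V=5, X=4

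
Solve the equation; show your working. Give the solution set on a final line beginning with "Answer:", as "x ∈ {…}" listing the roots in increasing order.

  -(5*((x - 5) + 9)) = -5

Step 1. [-(5*((x - 5) + 9)) = -5] LHS negated; negate both sides. So neg: 5*((x - 5) + 9) = 5.
Step 2. [5*((x - 5) + 9) = 5] 5 out front; divide by 5, so div: (x - 5) + 9 = 1.
Step 3. [(x - 5) + 9 = 1] subtract 9: x sits inside (… + 9), so sub: x - 5 = -8.
Step 4. [x - 5 = -8] the outer -5 inverts by adding 5. So sub: x = -3.

Answer: x ∈ {-3}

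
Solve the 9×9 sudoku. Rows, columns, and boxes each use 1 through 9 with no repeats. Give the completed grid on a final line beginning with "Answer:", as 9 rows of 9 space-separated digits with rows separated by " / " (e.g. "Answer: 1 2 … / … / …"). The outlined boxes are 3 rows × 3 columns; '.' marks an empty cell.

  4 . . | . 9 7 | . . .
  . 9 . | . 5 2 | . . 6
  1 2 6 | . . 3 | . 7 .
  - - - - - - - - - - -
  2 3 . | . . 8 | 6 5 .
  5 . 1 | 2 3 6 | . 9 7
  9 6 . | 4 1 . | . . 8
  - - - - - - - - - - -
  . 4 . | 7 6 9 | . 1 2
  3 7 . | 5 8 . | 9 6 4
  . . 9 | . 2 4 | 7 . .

Step 1. [r7c7∈{3,5,8}] 3 has one home in row 7: r7c7, so r7c7=3.
Step 2. [r1c9∈{1,3,5}] r1c9 is the only open cell in col 9 admitting 3 ⇒ r1c9=3.
Step 3. [r9c8∈{8}] r9c8 is down to just 8 ⇒ r9c8=8.
Step 4. [r3c4∈{8}] nothing but 8 survives at r3c4. So r3c4=8.
Step 5. [r7c3∈{5,8}] 5 has one home in row 7: r7c3. So r7c3=5.
Step 6. [r1c3∈{8}] r1c3 has the single candidate 8, so r1c3=8.
Step 7. [r2c4∈{1}] r2c4 has the single candidate 1 ⇒ r2c4=1.
Step 8. [r1c7∈{1,2,5}] row 1 places 1 nowhere but r1c7, so r1c7=1.
Step 9. [r6c3∈{7}] nothing but 7 survives at r6c3, so r6c3=7.
Step 10. [r5c7∈{4}] only 4 remains possible at r5c7, so r5c7=4.
Step 11. [r1c8∈{2}] only 2 remains possible at r1c8 ⇒ r1c8=2.
Step 12. [r9c9∈{5}] r9c9 is down to just 5 ⇒ r9c9=5.
Step 13. [r4c5∈{7}] r4c5's peers cover all but 7 ⇒ r4c5=7.
Step 14. [r6c7∈{2}] nothing but 2 survives at r6c7 ⇒ r6c7=2.
Step 15. [r6c8∈{3}] nothing but 3 survives at r6c8 ⇒ r6c8=3.
Step 16. [r8c6∈{1}] only 1 remains possible at r8c6 ⇒ r8c6=1.
Step 17. [r5c2∈{8}] r5c2 has the single candidate 8 ⇒ r5c2=8.
Step 18. [r7c1∈{8}] only 8 remains possible at r7c1, so r7c1=8.
Step 19. [r9c4∈{3}] only 3 remains possible at r9c4. So r9c4=3.
Step 20. [r2c1∈{7}] nothing but 7 survives at r2c1, so r2c1=7.
Step 21. [r2c7∈{8}] nothing but 8 survives at r2c7 ⇒ r2c7=8.
Step 22. [r9c2∈{1}] nothing but 1 survives at r9c2, so r9c2=1.
Step 23. [r2c8∈{4}] r2c8's peers cover all but 4 ⇒ r2c8=4.
Step 24. [r1c2∈{5}] r1c2 is down to just 5 ⇒ r1c2=5.
Step 25. [r4c3∈{4}] only 4 remains possible at r4c3. So r4c3=4.
Step 26. [r4c4∈{9}] only 9 remains possible at r4c4, so r4c4=9.
Step 27. [r3c9∈{9}] r3c9 has the single candidate 9, so r3c9=9.
Step 28. [r6c6∈{5}] r6c6 is down to just 5, so r6c6=5.
Step 29. [r3c7∈{5}] r3c7 has the single candidate 5. So r3c7=5.
Step 30. [r4c9∈{1}] r4c9 has the single candidate 1, so r4c9=1.
Step 31. [r8c3∈{2}] r8c3 has the single candidate 2. So r8c3=2.
Step 32. [r1c4∈{6}] r1c4's peers cover all but 6, so r1c4=6.
Step 33. [r3c5∈{4}] r3c5 has the single candidate 4 ⇒ r3c5=4.
Step 34. [r2c3∈{3}] r2c3 is down to just 3 ⇒ r2c3=3.
Step 35. [r9c1∈{6}] nothing but 6 survives at r9c1 ⇒ r9c1=6.

Answer: 4 5 8 6 9 7 1 2 3 / 7 9 3 1 5 2 8 4 6 / 1 2 6 8 4 3 5 7 9 / 2 3 4 9 7 8 6 5 1 / 5 8 1 2 3 6 4 9 7 / 9 6 7 4 1 5 2 3 8 / 8 4 5 7 6 9 3 1 2 / 3 7 2 5 8 1 9 6 4 / 6 1 9 3 2 4 7 8 5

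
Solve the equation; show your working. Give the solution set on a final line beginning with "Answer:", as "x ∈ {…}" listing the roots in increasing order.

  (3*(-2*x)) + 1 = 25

Step 1. [(3*(-2*x)) + 1 = 25] +1 is outermost — subtract 1 both sides ⇒ sub: 3*(-2*x) = 24.
Step 2. [3*(-2*x) = 24] leading coefficient 3: divide by 3. So div: -2*x = 8.
Step 3. [-2*x = 8] -2 out front; divide by -2, so div: x = -4.

Answer: x ∈ {-4}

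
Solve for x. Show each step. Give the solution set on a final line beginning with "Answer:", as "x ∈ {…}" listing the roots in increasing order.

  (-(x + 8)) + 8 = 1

Step 1. [(-(x + 8)) + 8 = 1] peel the +8: subtract 8 from each side. So sub: -(x + 8) = -7.
Step 2. [-(x + 8) = -7] leading − — multiply by −1. So neg: x + 8 = 7.
Step 3. [x + 8 = 7] subtract 8: x sits inside (… + 8). So sub: x = -1.

Answer: x ∈ {-1}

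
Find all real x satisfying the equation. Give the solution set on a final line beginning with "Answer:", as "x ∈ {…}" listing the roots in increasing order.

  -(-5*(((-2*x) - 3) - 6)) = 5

Step 1. [-(-5*(((-2*x) - 3) - 6)) = 5] flip signs both sides ⇒ neg: -5*(((-2*x) - 3) - 6) = -5.
Step 2. [-5*(((-2*x) - 3) - 6) = -5] divide by the outer -5 ⇒ div: ((-2*x) - 3) - 6 = 1.
Step 3. [((-2*x) - 3) - 6 = 1] the outer -6 inverts by adding 6. So sub: (-2*x) - 3 = 7.
Step 4. [(-2*x) - 3 = 7] -3 is outermost — add 3 both sides. So sub: -2*x = 10.
Step 5. [-2*x = 10] LHS = -2·(…); ÷-2 both sides. So div: x = -5.

Answer: x ∈ {-5}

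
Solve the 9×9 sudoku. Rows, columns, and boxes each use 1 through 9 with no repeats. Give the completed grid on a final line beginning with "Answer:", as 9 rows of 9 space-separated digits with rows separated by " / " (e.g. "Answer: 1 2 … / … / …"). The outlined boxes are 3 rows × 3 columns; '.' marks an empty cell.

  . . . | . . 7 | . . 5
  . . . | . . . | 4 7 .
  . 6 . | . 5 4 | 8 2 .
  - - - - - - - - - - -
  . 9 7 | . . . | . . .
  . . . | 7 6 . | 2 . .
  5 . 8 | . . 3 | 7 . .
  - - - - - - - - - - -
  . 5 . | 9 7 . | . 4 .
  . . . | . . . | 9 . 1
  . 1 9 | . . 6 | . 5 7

Step 1. [r4c1∈{1,2,3,4,6}] r4c1 is the only open cell in box 4 admitting 6. So r4c1=6.
Step 2. [r9c7∈{3}] nothing but 3 survives at r9c7, so r9c7=3.
Step 3. [r5c6∈{1,5,8,9}] row 5 places 5 nowhere but r5c6 ⇒ r5c6=5.
Step 4. [r2c6∈{1,2,8,9}] col 6 places 9 nowhere but r2c6, so r2c6=9.
Step 5. [r6c2∈{2,4}] r6c2 is the only open cell in box 4 admitting 2 ⇒ r6c2=2.
Step 6. [r7c9∈{2,6,8}] 2 has one home in col 9: r7c9. So r7c9=2.
Step 7. [r8c8∈{6,8}] across box 9, 8 lands solely at r8c8 ⇒ r8c8=8.
Step 8. [r8c6∈{2}] nothing but 2 survives at r8c6 ⇒ r8c6=2.
Step 9. [r3c1∈{1,3,7,9}] in row 3, 7 fits only at r3c1. So r3c1=7.
Step 10. [r1c1∈{1,2,3,4,8,9}] 9 has one home in col 1: r1c1, so r1c1=9.
Step 11. [r6c5∈{1,4,9}] across col 5, 9 lands solely at r6c5. So r6c5=9.
Step 12. [r5c9∈{3,4,8,9}] row 5 places 8 nowhere but r5c9. So r5c9=8.
Step 13. [r9c1∈{2,4,8}] 2 has one home in row 9: r9c1 ⇒ r9c1=2.
Step 14. [r8c3∈{3,4,6}] row 8 places 6 nowhere but r8c3. So r8c3=6.
Step 15. [r7c3∈{3}] r7c3 has the single candidate 3. So r7c3=3.
Step 16. [r3c3∈{1}] nothing but 1 survives at r3c3, so r3c3=1.
Step 17. [r3c4∈{3}] nothing but 3 survives at r3c4 ⇒ r3c4=3.
Step 18. [r8c1∈{4}] r8c1's peers cover all but 4, so r8c1=4.
Step 19. [r5c1∈{1,3}] in col 1, 1 fits only at r5c1. So r5c1=1.
Step 20. [r5c2∈{3,4}] in box 4, 3 fits only at r5c2. So r5c2=3.
Step 21. [r2c2∈{8}] r2c2 has the single candidate 8, so r2c2=8.
Step 22. [r1c8∈{1,3,6}] row 1 places 3 nowhere but r1c8, so r1c8=3.
Step 23. [r4c8∈{1}] r4c8 has the single candidate 1. So r4c8=1.
Step 24. [r4c6∈{8}] r4c6's peers cover all but 8 ⇒ r4c6=8.
Step 25. [r2c9∈{6}] r2c9's peers cover all but 6, so r2c9=6.
Step 26. [r6c4∈{1,4}] in row 6, 1 fits only at r6c4. So r6c4=1.
Step 27. [r2c4∈{2}] r2c4's peers cover all but 2, so r2c4=2.
Step 28. [r4c4∈{4}] r4c4 is down to just 4, so r4c4=4.
Step 29. [r9c4∈{8}] r9c4 has the single candidate 8 ⇒ r9c4=8.
Step 30. [r5c3∈{4}] r5c3's peers cover all but 4 ⇒ r5c3=4.
Step 31. [r2c5∈{1}] r2c5 has the single candidate 1 ⇒ r2c5=1.
Step 32. [r4c9∈{3}] r4c9's peers cover all but 3 ⇒ r4c9=3.
Step 33. [r4c7∈{5}] only 5 remains possible at r4c7 ⇒ r4c7=5.
Step 34. [r8c2∈{7}] r8c2's peers cover all but 7, so r8c2=7.
Step 35. [r8c5∈{3}] r8c5 has the single candidate 3 ⇒ r8c5=3.
Step 36. [r2c3∈{5}] only 5 remains possible at r2c3, so r2c3=5.
Step 37. [r8c4∈{5}] nothing but 5 survives at r8c4 ⇒ r8c4=5.
Step 38. [r9c5∈{4}] r9c5's peers cover all but 4, so r9c5=4.
Step 39. [r7c7∈{6}] r7c7 has the single candidate 6. So r7c7=6.
Step 40. [r1c3∈{2}] r1c3's peers cover all but 2. So r1c3=2.
Step 41. [r3c9∈{9}] only 9 remains possible at r3c9. So r3c9=9.
Step 42. [r7c1∈{8}] r7c1 is down to just 8 ⇒ r7c1=8.
Step 43. [r1c2∈{4}] nothing but 4 survives at r1c2. So r1c2=4.
Step 44. [r6c9∈{4}] r6c9 has the single candidate 4. So r6c9=4.
Step 45. [r5c8∈{9}] r5c8 has the single candidate 9. So r5c8=9.
Step 46. [r6c8∈{6}] r6c8's peers cover all but 6 ⇒ r6c8=6.
Step 47. [r1c4∈{6}] only 6 remains possible at r1c4 ⇒ r1c4=6.
Step 48. [r1c5∈{8}] nothing but 8 survives at r1c5 ⇒ r1c5=8.
Step 49. [r4c5∈{2}] r4c5's peers cover all but 2, so r4c5=2.
Step 50. [r7c6∈{1}] nothing but 1 survives at r7c6. So r7c6=1.
Step 51. [r1c7∈{1}] r1c7 has the single candidate 1 ⇒ r1c7=1.
Step 52. [r2c1∈{3}] only 3 remains possible at r2c1. So r2c1=3.

Answer: 9 4 2 6 8 7 1 3 5 / 3 8 5 2 1 9 4 7 6 / 7 6 1 3 5 4 8 2 9 / 6 9 7 4 2 8 5 1 3 / 1 3 4 7 6 5 2 9 8 / 5 2 8 1 9 3 7 6 4 / 8 5 3 9 7 1 6 4 2 / 4 7 6 5 3 2 9 8 1 / 2 1 9 8 4 6 3 5 7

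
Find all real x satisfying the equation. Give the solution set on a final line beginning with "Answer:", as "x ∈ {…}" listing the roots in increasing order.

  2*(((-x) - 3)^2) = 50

Step 1. [2*(((-x) - 3)^2) = 50] 2 out front; divide by 2, so div: ((-x) - 3)^2 = 25.
Step 2. [((-x) - 3)^2 = 25] LHS squared, RHS 25 ≥ 0: apply √ (±). So sqrt: (-x) - 3 = 5 or -5.
Step 3. [(-x) - 3 = 5 or -5] add 3: x sits inside (… - 3). So sub: -x = 8 or -2.
Step 4. [-x = 8 or -2] LHS negated; negate both sides, so neg: x = -8 or 2.

Answer: x ∈ {-8, 2}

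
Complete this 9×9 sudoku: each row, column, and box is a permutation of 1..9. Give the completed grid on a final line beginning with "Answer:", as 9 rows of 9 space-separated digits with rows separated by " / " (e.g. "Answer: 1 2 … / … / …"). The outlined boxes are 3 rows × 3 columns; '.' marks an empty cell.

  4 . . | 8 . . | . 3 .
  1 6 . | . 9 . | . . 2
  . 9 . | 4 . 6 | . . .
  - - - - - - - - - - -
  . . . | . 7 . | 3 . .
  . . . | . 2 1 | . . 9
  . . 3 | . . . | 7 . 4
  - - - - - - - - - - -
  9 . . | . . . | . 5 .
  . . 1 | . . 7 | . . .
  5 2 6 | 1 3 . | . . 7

Step 1. [r4c6∈{4,5,8,9}] 4 has one home in box 5: r4c6. So r4c6=4.
Step 2. [r1c7∈{1,5,6,9}] in row 1, 9 fits only at r1c7, so r1c7=9.
Step 3. [r1c9∈{1,5,6}] in row 1, 6 fits only at r1c9, so r1c9=6.
Step 4. [r3c1∈{2,3,7,8}] r3c1 is the only open cell in row 3 admitting 3 ⇒ r3c1=3.
Step 5. [r8c1∈{8}] r8c1 has the single candidate 8 ⇒ r8c1=8.
Step 6. [r3c3∈{2,5,7,8}] r3c3 is the only open cell in row 3 admitting 2. So r3c3=2.
Step 7. [r2c3∈{5,7,8}] 8 has one home in box 1: r2c3 ⇒ r2c3=8.
Step 8. [r5c4∈{3,5,6}] r5c4 is the only open cell in row 5 admitting 3 ⇒ r5c4=3.
Step 9. [r3c8∈{1,7,8}] in row 3, 7 fits only at r3c8 ⇒ r3c8=7.
Step 10. [r5c1∈{6,7}] r5c1 is the only open cell in col 1 admitting 7, so r5c1=7.
Step 11. [r2c8∈{4}] only 4 remains possible at r2c8. So r2c8=4.
Step 12. [r2c7∈{5}] r2c7 has the single candidate 5. So r2c7=5.
Step 13. [r4c9∈{1,5,8}] in col 9, 5 fits only at r4c9, so r4c9=5.
Step 14. [r3c5∈{1,5}] row 3 places 5 nowhere but r3c5, so r3c5=5.
Step 15. [r6c6∈{5,8,9}] in col 6, 5 fits only at r6c6, so r6c6=5.
Step 16. [r6c5∈{6,8}] across box 5, 8 lands solely at r6c5 ⇒ r6c5=8.
Step 17. [r8c4∈{2,5,6,9}] r8c4 is the only open cell in row 8 admitting 5 ⇒ r8c4=5.
Step 18. [r9c7∈{4,8}] across row 9, 4 lands solely at r9c7, so r9c7=4.
Step 19. [r7c4∈{2,6}] r7c4 is the only open cell in col 4 admitting 2, so r7c4=2.
Step 20. [r7c6∈{8}] nothing but 8 survives at r7c6. So r7c6=8.
Step 21. [r9c8∈{8,9}] in row 9, 8 fits only at r9c8 ⇒ r9c8=8.
Step 22. [r5c8∈{6}] r5c8 has the single candidate 6, so r5c8=6.
Step 23. [r6c4∈{6,9}] r6c4 is the only open cell in row 6 admitting 9, so r6c4=9.
Step 24. [r4c2∈{1,8}] r4c2 is the only open cell in row 4 admitting 8 ⇒ r4c2=8.
Step 25. [r8c7∈{2,6}] r8c7 is the only open cell in col 7 admitting 2, so r8c7=2.
Step 26. [r6c1∈{2,6}] across row 6, 6 lands solely at r6c1 ⇒ r6c1=6.
Step 27. [r4c8∈{1,2}] row 4 places 1 nowhere but r4c8, so r4c8=1.
Step 28. [r8c9∈{3}] r8c9 is down to just 3 ⇒ r8c9=3.
Step 29. [r8c2∈{4}] r8c2 has the single candidate 4. So r8c2=4.
Step 30. [r7c3∈{7}] r7c3 is down to just 7, so r7c3=7.
Step 31. [r5c2∈{5}] nothing but 5 survives at r5c2. So r5c2=5.
Step 32. [r7c7∈{1,6}] 6 has one home in col 7: r7c7 ⇒ r7c7=6.
Step 33. [r3c7∈{1,8}] 1 has one home in col 7: r3c7. So r3c7=1.
Step 34. [r5c3∈{4}] only 4 remains possible at r5c3, so r5c3=4.
Step 35. [r3c9∈{8}] r3c9 has the single candidate 8 ⇒ r3c9=8.
Step 36. [r7c5∈{4}] only 4 remains possible at r7c5. So r7c5=4.
Step 37. [r1c5∈{1}] nothing but 1 survives at r1c5 ⇒ r1c5=1.
Step 38. [r4c3∈{9}] r4c3's peers cover all but 9 ⇒ r4c3=9.
Step 39. [r7c9∈{1}] nothing but 1 survives at r7c9, so r7c9=1.
Step 40. [r4c4∈{6}] r4c4 is down to just 6. So r4c4=6.
Step 41. [r4c1∈{2}] only 2 remains possible at r4c1, so r4c1=2.
Step 42. [r6c8∈{2}] r6c8 has the single candidate 2 ⇒ r6c8=2.
Step 43. [r1c2∈{7}] r1c2's peers cover all but 7 ⇒ r1c2=7.
Step 44. [r9c6∈{9}] nothing but 9 survives at r9c6, so r9c6=9.
Step 45. [r5c7∈{8}] r5c7 is down to just 8 ⇒ r5c7=8.
Step 46. [r8c8∈{9}] nothing but 9 survives at r8c8. So r8c8=9.
Step 47. [r2c6∈{3}] r2c6 is down to just 3, so r2c6=3.
Step 48. [r2c4∈{7}] r2c4's peers cover all but 7 ⇒ r2c4=7.
Step 49. [r6c2∈{1}] r6c2 is down to just 1, so r6c2=1.
Step 50. [r7c2∈{3}] nothing but 3 survives at r7c2. So r7c2=3.
Step 51. [r1c3∈{5}] nothing but 5 survives at r1c3 ⇒ r1c3=5.
Step 52. [r1c6∈{2}] only 2 remains possible at r1c6. So r1c6=2.
Step 53. [r8c5∈{6}] r8c5 is down to just 6. So r8c5=6.

Answer: 4 7 5 8 1 2 9 3 6 / 1 6 8 7 9 3 5 4 2 / 3 9 2 4 5 6 1 7 8 / 2 8 9 6 7 4 3 1 5 / 7 5 4 3 2 1 8 6 9 / 6 1 3 9 8 5 7 2 4 / 9 3 7 2 4 8 6 5 1 / 8 4 1 5 6 7 2 9 3 / 5 2 6 1 3 9 4 8 7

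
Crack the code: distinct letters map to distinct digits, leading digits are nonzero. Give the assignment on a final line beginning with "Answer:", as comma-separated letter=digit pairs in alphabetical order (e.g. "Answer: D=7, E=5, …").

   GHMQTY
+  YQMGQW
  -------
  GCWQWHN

Step 1. [col 1: Y + W ≡ N (mod 10)] no forcing yet in column 1 (carry-in 0); N=7 is free and consistent — try it, so N=7.
Step 2. [col 1: Y + W ≡ N (mod 10)] several values work for W in column 1 (Y + W ≡ N (mod 10), carry-in 0); try W=8, so W=8.
Step 3. [G] adding two 6-digit numbers gives at most 6+1 digits, and here it does — G is that final carry and must be 1, so G=1.
Step 4. [col 1: Y + W ≡ N (mod 10)] in column 1 we have Y+W≡N with carry-in 0; given W=8, N=7 and digits 1,7,8 already taken and all letters distinct, that pins Y to 9 ⇒ Y=9.
Step 5. [col 2: T + Q ≡ H (mod 10)] T=5 is one option consistent with column 2 (T + Q ≡ H (mod 10), carry-in 1) — take it, so T=5.
Step 6. [col 2: T + Q ≡ H (mod 10)] no forcing yet in column 2 (carry-in 1); H=2 is free and consistent — try it. So H=2.
Step 7. [col 2: T + Q ≡ H (mod 10)] column 2: given T=5, H=2, carry-in 1, and digits 1,2,5,7,8,9 already taken and all letters distinct, T+Q≡H (mod 10) forces Q=6. So Q=6.
Step 8. [col 4: M + M ≡ Q (mod 10)] column 4 reads M+M+carry(0)=Q with Q=6; with digits 1,2,5,6,7,8,9 already taken and all letters distinct, the only value for M is 3, so M=3.
Step 9. [col 6: G + Y ≡ C (mod 10)] column 6: given G=1, Y=9, carry-in 0, and digits 1,2,3,5,6,7,8,9 already taken and all letters distinct, G+Y≡C (mod 10) forces C=0, so C=0.

Answer: C=0, G=1, H=2, M=3, N=7, Q=6, T=5, W=8, Y=9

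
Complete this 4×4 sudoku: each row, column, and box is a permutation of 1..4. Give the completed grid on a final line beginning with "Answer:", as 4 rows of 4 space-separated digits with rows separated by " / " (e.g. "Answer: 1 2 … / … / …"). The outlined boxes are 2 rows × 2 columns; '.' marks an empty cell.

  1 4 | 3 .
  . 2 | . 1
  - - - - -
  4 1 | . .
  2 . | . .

Step 1. [r4c4∈{3,4}] 4 has one home in col 4: r4c4, so r4c4=4.
Step 2. [r1c4∈{2}] r1c4 has the single candidate 2 ⇒ r1c4=2.
Step 3. [r2c1∈{3}] nothing but 3 survives at r2c1, so r2c1=3.
Step 4. [r4c3∈{1}] r4c3's peers cover all but 1. So r4c3=1.
Step 5. [r2c3∈{4}] r2c3's peers cover all but 4 ⇒ r2c3=4.
Step 6. [r3c4∈{3}] only 3 remains possible at r3c4. So r3c4=3.
Step 7. [r3c3∈{2}] only 2 remains possible at r3c3 ⇒ r3c3=2.
Step 8. [r4c2∈{3}] r4c2 is down to just 3, so r4c2=3.

Answer: 1 4 3 2 / 3 2 4 1 / 4 1 2 3 / 2 3 1 4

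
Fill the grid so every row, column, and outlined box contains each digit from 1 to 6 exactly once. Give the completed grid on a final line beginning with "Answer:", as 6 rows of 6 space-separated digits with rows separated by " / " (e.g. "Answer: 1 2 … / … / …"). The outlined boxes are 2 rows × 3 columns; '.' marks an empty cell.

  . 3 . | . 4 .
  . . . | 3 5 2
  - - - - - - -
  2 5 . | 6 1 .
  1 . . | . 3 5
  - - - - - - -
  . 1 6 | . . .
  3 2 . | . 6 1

Step 1. [r4c3∈{4}] r4c3's peers cover all but 4 ⇒ r4c3=4.
Step 2. [r5c1∈{4,5}] across box 5, 4 lands solely at r5c1, so r5c1=4.
Step 3. [r2c1∈{6}] r2c1's peers cover all but 6, so r2c1=6.
Step 4. [r1c3∈{1,2,5}] row 1 places 2 nowhere but r1c3 ⇒ r1c3=2.
Step 5. [r5c4∈{2,5}] r5c4 is the only open cell in row 5 admitting 5. So r5c4=5.
Step 6. [r1c6∈{6}] r1c6 has the single candidate 6. So r1c6=6.
Step 7. [r3c6∈{4}] nothing but 4 survives at r3c6. So r3c6=4.
Step 8. [r4c2∈{6}] only 6 remains possible at r4c2 ⇒ r4c2=6.
Step 9. [r5c5∈{2}] r5c5 has the single candidate 2. So r5c5=2.
Step 10. [r2c2∈{4}] r2c2 is down to just 4 ⇒ r2c2=4.
Step 11. [r1c1∈{5}] r1c1 has the single candidate 5, so r1c1=5.
Step 12. [r1c4∈{1}] r1c4 is down to just 1 ⇒ r1c4=1.
Step 13. [r5c6∈{3}] r5c6 has the single candidate 3 ⇒ r5c6=3.
Step 14. [r2c3∈{1}] r2c3 is down to just 1. So r2c3=1.
Step 15. [r4c4∈{2}] r4c4 is down to just 2 ⇒ r4c4=2.
Step 16. [r6c3∈{5}] only 5 remains possible at r6c3 ⇒ r6c3=5.
Step 17. [r3c3∈{3}] r3c3 has the single candidate 3, so r3c3=3.
Step 18. [r6c4∈{4}] r6c4 has the single candidate 4, so r6c4=4.

Answer: 5 3 2 1 4 6 / 6 4 1 3 5 2 / 2 5 3 6 1 4 / 1 6 4 2 3 5 / 4 1 6 5 2 3 / 3 2 5 4 6 1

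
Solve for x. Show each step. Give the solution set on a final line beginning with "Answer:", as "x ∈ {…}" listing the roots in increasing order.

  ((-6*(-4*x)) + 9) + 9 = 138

Step 1. [((-6*(-4*x)) + 9) + 9 = 138] the outer +9 inverts by subtracting 9. So sub: (-6*(-4*x)) + 9 = 129.
Step 2. [(-6*(-4*x)) + 9 = 129] peel the +9: subtract 9 from each side, so sub: -6*(-4*x) = 120.
Step 3. [-6*(-4*x) = 120] LHS = -6·(…); ÷-6 both sides. So div: -4*x = -20.
Step 4. [-4*x = -20] leading coefficient -4: divide by -4, so div: x = 5.

Answer: x ∈ {5}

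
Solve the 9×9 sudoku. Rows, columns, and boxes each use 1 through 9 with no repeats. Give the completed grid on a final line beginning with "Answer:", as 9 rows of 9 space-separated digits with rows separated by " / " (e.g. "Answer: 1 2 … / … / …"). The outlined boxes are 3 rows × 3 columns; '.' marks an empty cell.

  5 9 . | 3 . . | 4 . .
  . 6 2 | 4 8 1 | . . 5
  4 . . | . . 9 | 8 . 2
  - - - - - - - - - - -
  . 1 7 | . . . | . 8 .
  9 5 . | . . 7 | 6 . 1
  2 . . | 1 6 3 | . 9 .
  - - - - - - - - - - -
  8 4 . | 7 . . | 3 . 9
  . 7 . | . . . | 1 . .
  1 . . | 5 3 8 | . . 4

Step 1. [r5c8∈{2,3,4}] col 8 places 4 nowhere but r5c8, so r5c8=4.
Step 2. [r5c5∈{2}] only 2 remains possible at r5c5. So r5c5=2.
Step 3. [r8c4∈{2,6,9}] 2 has one home in col 4: r8c4 ⇒ r8c4=2.
Step 4. [r7c8∈{2,5,6}] across row 7, 2 lands solely at r7c8. So r7c8=2.
Step 5. [r5c3∈{3,8}] r5c3 is the only open cell in row 5 admitting 3, so r5c3=3.
Step 6. [r2c1∈{3,7}] in col 1, 7 fits only at r2c1 ⇒ r2c1=7.
Step 7. [r1c5∈{7}] r1c5 is down to just 7. So r1c5=7.
Step 8. [r3c8∈{1,3,6,7}] in row 3, 7 fits only at r3c8. So r3c8=7.
Step 9. [r9c8∈{6}] nothing but 6 survives at r9c8, so r9c8=6.
Step 10. [r7c6∈{6}] r7c6's peers cover all but 6, so r7c6=6.
Step 11. [r8c5∈{4,9}] in box 8, 9 fits only at r8c5 ⇒ r8c5=9.
Step 12. [r4c6∈{4,5}] r4c6 is the only open cell in col 6 admitting 5. So r4c6=5.
Step 13. [r1c3∈{1,8}] 8 has one home in row 1: r1c3 ⇒ r1c3=8.
Step 14. [r8c3∈{5,6}] col 3 places 6 nowhere but r8c3 ⇒ r8c3=6.
Step 15. [r6c7∈{5,7}] in row 6, 5 fits only at r6c7 ⇒ r6c7=5.
Step 16. [r8c6∈{4}] r8c6 has the single candidate 4 ⇒ r8c6=4.
Step 17. [r3c3∈{1}] r3c3 is down to just 1 ⇒ r3c3=1.
Step 18. [r4c7∈{2}] r4c7 has the single candidate 2 ⇒ r4c7=2.
Step 19. [r9c2∈{2}] nothing but 2 survives at r9c2, so r9c2=2.
Step 20. [r1c6∈{2}] r1c6 is down to just 2, so r1c6=2.
Step 21. [r6c9∈{7}] nothing but 7 survives at r6c9, so r6c9=7.
Step 22. [r6c2∈{8}] r6c2 has the single candidate 8, so r6c2=8.
Step 23. [r7c3∈{5}] nothing but 5 survives at r7c3. So r7c3=5.
Step 24. [r5c4∈{8}] r5c4's peers cover all but 8, so r5c4=8.
Step 25. [r9c7∈{7}] nothing but 7 survives at r9c7. So r9c7=7.
Step 26. [r3c5∈{5}] r3c5's peers cover all but 5 ⇒ r3c5=5.
Step 27. [r6c3∈{4}] only 4 remains possible at r6c3 ⇒ r6c3=4.
Step 28. [r4c1∈{6}] nothing but 6 survives at r4c1, so r4c1=6.
Step 29. [r8c8∈{5}] r8c8's peers cover all but 5. So r8c8=5.
Step 30. [r4c5∈{4}] r4c5 has the single candidate 4. So r4c5=4.
Step 31. [r9c3∈{9}] r9c3's peers cover all but 9 ⇒ r9c3=9.
Step 32. [r3c2∈{3}] r3c2 is down to just 3. So r3c2=3.
Step 33. [r8c1∈{3}] nothing but 3 survives at r8c1. So r8c1=3.
Step 34. [r1c8∈{1}] r1c8's peers cover all but 1, so r1c8=1.
Step 35. [r8c9∈{8}] r8c9 is down to just 8 ⇒ r8c9=8.
Step 36. [r4c4∈{9}] r4c4's peers cover all but 9 ⇒ r4c4=9.
Step 37. [r1c9∈{6}] only 6 remains possible at r1c9 ⇒ r1c9=6.
Step 38. [r2c8∈{3}] r2c8 is down to just 3 ⇒ r2c8=3.
Step 39. [r3c4∈{6}] nothing but 6 survives at r3c4. So r3c4=6.
Step 40. [r7c5∈{1}] r7c5 is down to just 1. So r7c5=1.
Step 41. [r4c9∈{3}] nothing but 3 survives at r4c9 ⇒ r4c9=3.
Step 42. [r2c7∈{9}] r2c7's peers cover all but 9, so r2c7=9.

Answer: 5 9 8 3 7 2 4 1 6 / 7 6 2 4 8 1 9 3 5 / 4 3 1 6 5 9 8 7 2 / 6 1 7 9 4 5 2 8 3 / 9 5 3 8 2 7 6 4 1 / 2 8 4 1 6 3 5 9 7 / 8 4 5 7 1 6 3 2 9 / 3 7 6 2 9 4 1 5 8 / 1 2 9 5 3 8 7 6 4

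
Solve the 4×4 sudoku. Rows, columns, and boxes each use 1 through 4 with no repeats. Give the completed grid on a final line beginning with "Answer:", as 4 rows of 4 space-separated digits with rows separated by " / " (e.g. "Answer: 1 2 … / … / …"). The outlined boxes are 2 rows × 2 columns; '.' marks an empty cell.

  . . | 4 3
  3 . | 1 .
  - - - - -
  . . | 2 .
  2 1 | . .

Step 1. [r3c1∈{4}] r3c1 has the single candidate 4 ⇒ r3c1=4.
Step 2. [r2c4∈{2}] nothing but 2 survives at r2c4, so r2c4=2.
Step 3. [r3c2∈{3}] nothing but 3 survives at r3c2 ⇒ r3c2=3.
Step 4. [r2c2∈{4}] only 4 remains possible at r2c2, so r2c2=4.
Step 5. [r4c3∈{3}] only 3 remains possible at r4c3. So r4c3=3.
Step 6. [r4c4∈{4}] only 4 remains possible at r4c4 ⇒ r4c4=4.
Step 7. [r1c1∈{1}] r1c1 is down to just 1 ⇒ r1c1=1.
Step 8. [r1c2∈{2}] r1c2 has the single candidate 2, so r1c2=2.
Step 9. [r3c4∈{1}] nothing but 1 survives at r3c4, so r3c4=1.

Answer: 1 2 4 3 / 3 4 1 2 / 4 3 2 1 / 2 1 3 4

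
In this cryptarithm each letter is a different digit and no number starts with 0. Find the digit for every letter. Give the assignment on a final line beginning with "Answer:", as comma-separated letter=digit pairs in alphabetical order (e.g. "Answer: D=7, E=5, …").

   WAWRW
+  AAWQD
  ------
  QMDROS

Step 1. [col 1: W + D ≡ S (mod 10)] D=7 is one option consistent with column 1 (W + D ≡ S (mod 10), carry-in 0) — take it, so D=7.
Step 2. [col 1: W + D ≡ S (mod 10)] column 1 (W + D ≡ S (mod 10), carry-in 0) doesn't pin S yet; pick S=3 and continue ⇒ S=3.
Step 3. [Q] adding two 5-digit numbers gives at most 5+1 digits, and here it does — Q is that final carry and must be 1 ⇒ Q=1.
Step 4. [col 1: W + D ≡ S (mod 10)] column 1: given D=7, S=3, carry-in 0, and digits 1,3,7 already taken and all letters distinct, W+D≡S (mod 10) forces W=6. So W=6.
Step 5. [col 2: R + Q ≡ O (mod 10)] several values work for O in column 2 (R + Q ≡ O (mod 10), carry-in 1); try O=4 ⇒ O=4.
Step 6. [col 2: R + Q ≡ O (mod 10)] column 2 reads R+Q+carry(1)=O with Q=1, O=4; with digits 1,3,4,6,7 already taken and all letters distinct, the only value for R is 2. So R=2.
Step 7. [col 4: A + A ≡ D (mod 10)] column 4: given D=7, carry-in 1, and digits 1,2,3,4,6,7 already taken and all letters distinct, A+A≡D (mod 10) forces A=8. So A=8.
Step 8. [col 5: W + A ≡ M (mod 10)] from column 5 (W=6, A=8, carry-in 1, digits 1,2,3,4,6,7,8 already taken and all letters distinct): M must equal 5 ⇒ M=5.

Answer: A=8, D=7, M=5, O=4, Q=1, R=2, S=3, W=6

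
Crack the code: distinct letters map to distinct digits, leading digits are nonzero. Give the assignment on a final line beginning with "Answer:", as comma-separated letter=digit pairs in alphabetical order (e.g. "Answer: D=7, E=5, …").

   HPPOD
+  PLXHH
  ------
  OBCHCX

Step 1. [col 1: D + H ≡ X (mod 10)] column 1 (D + H ≡ X (mod 10), carry-in 0) doesn't pin X yet; pick X=4 and continue, so X=4.
Step 2. [col 1: D + H ≡ X (mod 10)] no forcing yet in column 1 (carry-in 0); H=8 is free and consistent — try it ⇒ H=8.
Step 3. [col 1: D + H ≡ X (mod 10)] from column 1 (H=8, X=4, carry-in 0, digits 4,8 already taken and all letters distinct): D must equal 6. So D=6.
Step 4. [col 2: O + H ≡ C (mod 10)] C=0 is one option consistent with column 2 (O + H ≡ C (mod 10), carry-in 1) — take it. So C=0.
Step 5. [col 2: O + H ≡ C (mod 10)] from column 2 (H=8, C=0, carry-in 1, digits 0,4,6,8 already taken and all letters distinct): O must equal 1 ⇒ O=1.
Step 6. [col 3: P + X ≡ H (mod 10)] in column 3 we have P+X≡H with carry-in 1; given X=4, H=8 and digits 0,1,4,6,8 already taken and all letters distinct, that pins P to 3. So P=3.
Step 7. [col 4: P + L ≡ C (mod 10)] in column 4 we have P+L≡C with carry-in 0; given P=3, C=0 and digits 0,1,3,4,6,8 already taken and all letters distinct, that pins L to 7. So L=7.
Step 8. [col 5: H + P ≡ B (mod 10)] column 5 reads H+P+carry(1)=B with H=8, P=3; with digits 0,1,3,4,6,7,8 already taken and all letters distinct, the only value for B is 2, so B=2.

Answer: B=2, C=0, D=6, H=8, L=7, O=1, P=3, X=4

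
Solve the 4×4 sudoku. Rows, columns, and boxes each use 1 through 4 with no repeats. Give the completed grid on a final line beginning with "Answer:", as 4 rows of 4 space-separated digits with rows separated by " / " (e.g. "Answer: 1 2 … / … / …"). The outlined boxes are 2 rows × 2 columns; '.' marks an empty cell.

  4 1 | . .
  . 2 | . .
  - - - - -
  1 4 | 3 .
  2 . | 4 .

Step 1. [r2c4∈{1,3,4}] 4 has one home in row 2: r2c4, so r2c4=4.
Step 2. [r1c3∈{2}] r1c3 is down to just 2, so r1c3=2.
Step 3. [r4c4∈{1}] r4c4 is down to just 1. So r4c4=1.
Step 4. [r2c3∈{1}] nothing but 1 survives at r2c3 ⇒ r2c3=1.
Step 5. [r2c1∈{3}] only 3 remains possible at r2c1, so r2c1=3.
Step 6. [r3c4∈{2}] r3c4 is down to just 2, so r3c4=2.
Step 7. [r4c2∈{3}] r4c2 has the single candidate 3. So r4c2=3.
Step 8. [r1c4∈{3}] only 3 remains possible at r1c4, so r1c4=3.

Answer: 4 1 2 3 / 3 2 1 4 / 1 4 3 2 / 2 3 4 1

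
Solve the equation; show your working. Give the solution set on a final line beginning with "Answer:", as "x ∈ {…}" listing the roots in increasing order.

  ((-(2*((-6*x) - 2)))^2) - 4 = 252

Step 1. [((-(2*((-6*x) - 2)))^2) - 4 = 252] 4 comes off first (add 4), so sub: (-(2*((-6*x) - 2)))^2 = 256.
Step 2. [(-(2*((-6*x) - 2)))^2 = 256] 256 ≥ 0, LHS is (·)² — take ±√. So sqrt: -(2*((-6*x) - 2)) = 16 or -16.
Step 3. [-(2*((-6*x) - 2)) = 16 or -16] leading − — multiply by −1 ⇒ neg: 2*((-6*x) - 2) = -16 or 16.
Step 4. [2*((-6*x) - 2) = -16 or 16] divide by the outer 2. So div: (-6*x) - 2 = -8 or 8.
Step 5. [(-6*x) - 2 = -8 or 8] add 2: x sits inside (… - 2). So sub: -6*x = -6 or 10.
Step 6. [-6*x = -6 or 10] -6 out front; divide by -6. So div: x = 1 or -5/3.

Answer: x ∈ {-5/3, 1}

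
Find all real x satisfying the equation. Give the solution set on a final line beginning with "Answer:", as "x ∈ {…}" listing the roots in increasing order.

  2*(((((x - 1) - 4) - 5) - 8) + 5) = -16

Step 1. [2*(((((x - 1) - 4) - 5) - 8) + 5) = -16] 2 out front; divide by 2, so div: ((((x - 1) - 4) - 5) - 8) + 5 = -8.
Step 2. [((((x - 1) - 4) - 5) - 8) + 5 = -8] peel the +5: subtract 5 from each side ⇒ sub: (((x - 1) - 4) - 5) - 8 = -13.
Step 3. [(((x - 1) - 4) - 5) - 8 = -13] 8 comes off first (add 8). So sub: ((x - 1) - 4) - 5 = -5.
Step 4. [((x - 1) - 4) - 5 = -5] peel the -5: add 5 from each side. So sub: (x - 1) - 4 = 0.
Step 5. [(x - 1) - 4 = 0] add 4: x sits inside (… - 4). So sub: x - 1 = 4.
Step 6. [x - 1 = 4] add 1: x sits inside (… - 1). So sub: x = 5.

Answer: x ∈ {5}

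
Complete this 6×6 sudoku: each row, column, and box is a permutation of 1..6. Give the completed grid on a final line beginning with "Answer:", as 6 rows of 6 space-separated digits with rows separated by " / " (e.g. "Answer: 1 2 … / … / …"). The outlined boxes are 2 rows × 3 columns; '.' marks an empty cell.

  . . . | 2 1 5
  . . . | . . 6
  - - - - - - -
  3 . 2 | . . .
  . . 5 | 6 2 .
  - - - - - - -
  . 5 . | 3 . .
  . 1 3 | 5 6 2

Step 1. [r5c5∈{4}] only 4 remains possible at r5c5, so r5c5=4.
Step 2. [r4c2∈{4}] r4c2 has the single candidate 4, so r4c2=4.
Step 3. [r2c1∈{1,2,4,5}] 5 has one home in row 2: r2c1 ⇒ r2c1=5.
Step 4. [r3c4∈{1,4}] 1 has one home in col 4: r3c4 ⇒ r3c4=1.
Step 5. [r5c3∈{6}] only 6 remains possible at r5c3. So r5c3=6.
Step 6. [r1c2∈{3,6}] r1c2 is the only open cell in row 1 admitting 3, so r1c2=3.
Step 7. [r1c3∈{4}] r1c3 is down to just 4 ⇒ r1c3=4.
Step 8. [r1c1∈{6}] only 6 remains possible at r1c1. So r1c1=6.
Step 9. [r3c6∈{4}] r3c6's peers cover all but 4. So r3c6=4.
Step 10. [r6c1∈{4}] nothing but 4 survives at r6c1, so r6c1=4.
Step 11. [r2c5∈{3}] r2c5's peers cover all but 3. So r2c5=3.
Step 12. [r3c5∈{5}] nothing but 5 survives at r3c5 ⇒ r3c5=5.
Step 13. [r2c3∈{1}] r2c3 has the single candidate 1. So r2c3=1.
Step 14. [r5c1∈{2}] r5c1's peers cover all but 2. So r5c1=2.
Step 15. [r5c6∈{1}] r5c6 is down to just 1, so r5c6=1.
Step 16. [r4c1∈{1}] only 1 remains possible at r4c1, so r4c1=1.
Step 17. [r3c2∈{6}] only 6 remains possible at r3c2, so r3c2=6.
Step 18. [r2c4∈{4}] r2c4 has the single candidate 4 ⇒ r2c4=4.
Step 19. [r4c6∈{3}] r4c6's peers cover all but 3. So r4c6=3.
Step 20. [r2c2∈{2}] r2c2's peers cover all but 2, so r2c2=2.

Answer: 6 3 4 2 1 5 / 5 2 1 4 3 6 / 3 6 2 1 5 4 / 1 4 5 6 2 3 / 2 5 6 3 4 1 / 4 1 3 5 6 2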